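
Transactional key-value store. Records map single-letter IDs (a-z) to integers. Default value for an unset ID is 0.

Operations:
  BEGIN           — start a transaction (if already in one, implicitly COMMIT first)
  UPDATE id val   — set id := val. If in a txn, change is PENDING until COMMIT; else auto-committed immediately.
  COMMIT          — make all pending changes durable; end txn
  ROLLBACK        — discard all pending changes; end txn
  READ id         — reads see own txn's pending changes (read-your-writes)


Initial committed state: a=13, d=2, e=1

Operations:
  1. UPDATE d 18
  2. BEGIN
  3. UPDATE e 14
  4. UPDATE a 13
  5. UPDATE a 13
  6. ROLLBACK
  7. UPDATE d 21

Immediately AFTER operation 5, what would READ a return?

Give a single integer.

Initial committed: {a=13, d=2, e=1}
Op 1: UPDATE d=18 (auto-commit; committed d=18)
Op 2: BEGIN: in_txn=True, pending={}
Op 3: UPDATE e=14 (pending; pending now {e=14})
Op 4: UPDATE a=13 (pending; pending now {a=13, e=14})
Op 5: UPDATE a=13 (pending; pending now {a=13, e=14})
After op 5: visible(a) = 13 (pending={a=13, e=14}, committed={a=13, d=18, e=1})

Answer: 13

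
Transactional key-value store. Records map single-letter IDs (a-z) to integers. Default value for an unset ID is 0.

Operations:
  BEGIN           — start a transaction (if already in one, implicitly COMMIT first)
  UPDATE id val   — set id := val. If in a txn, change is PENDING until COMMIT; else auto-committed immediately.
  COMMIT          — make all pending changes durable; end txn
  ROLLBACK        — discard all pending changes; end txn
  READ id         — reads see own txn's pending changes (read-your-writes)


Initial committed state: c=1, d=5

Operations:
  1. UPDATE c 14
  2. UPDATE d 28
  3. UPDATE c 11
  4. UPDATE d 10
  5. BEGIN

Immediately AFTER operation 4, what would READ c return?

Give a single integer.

Answer: 11

Derivation:
Initial committed: {c=1, d=5}
Op 1: UPDATE c=14 (auto-commit; committed c=14)
Op 2: UPDATE d=28 (auto-commit; committed d=28)
Op 3: UPDATE c=11 (auto-commit; committed c=11)
Op 4: UPDATE d=10 (auto-commit; committed d=10)
After op 4: visible(c) = 11 (pending={}, committed={c=11, d=10})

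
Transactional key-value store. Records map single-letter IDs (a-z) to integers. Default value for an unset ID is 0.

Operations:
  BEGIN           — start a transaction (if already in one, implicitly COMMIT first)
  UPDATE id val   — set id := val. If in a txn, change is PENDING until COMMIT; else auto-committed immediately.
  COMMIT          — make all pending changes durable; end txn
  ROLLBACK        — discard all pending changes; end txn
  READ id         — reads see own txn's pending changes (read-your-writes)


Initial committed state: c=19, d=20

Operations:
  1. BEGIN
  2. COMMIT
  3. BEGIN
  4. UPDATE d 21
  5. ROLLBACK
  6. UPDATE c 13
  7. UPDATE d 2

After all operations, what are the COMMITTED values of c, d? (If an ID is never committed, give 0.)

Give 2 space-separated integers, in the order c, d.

Initial committed: {c=19, d=20}
Op 1: BEGIN: in_txn=True, pending={}
Op 2: COMMIT: merged [] into committed; committed now {c=19, d=20}
Op 3: BEGIN: in_txn=True, pending={}
Op 4: UPDATE d=21 (pending; pending now {d=21})
Op 5: ROLLBACK: discarded pending ['d']; in_txn=False
Op 6: UPDATE c=13 (auto-commit; committed c=13)
Op 7: UPDATE d=2 (auto-commit; committed d=2)
Final committed: {c=13, d=2}

Answer: 13 2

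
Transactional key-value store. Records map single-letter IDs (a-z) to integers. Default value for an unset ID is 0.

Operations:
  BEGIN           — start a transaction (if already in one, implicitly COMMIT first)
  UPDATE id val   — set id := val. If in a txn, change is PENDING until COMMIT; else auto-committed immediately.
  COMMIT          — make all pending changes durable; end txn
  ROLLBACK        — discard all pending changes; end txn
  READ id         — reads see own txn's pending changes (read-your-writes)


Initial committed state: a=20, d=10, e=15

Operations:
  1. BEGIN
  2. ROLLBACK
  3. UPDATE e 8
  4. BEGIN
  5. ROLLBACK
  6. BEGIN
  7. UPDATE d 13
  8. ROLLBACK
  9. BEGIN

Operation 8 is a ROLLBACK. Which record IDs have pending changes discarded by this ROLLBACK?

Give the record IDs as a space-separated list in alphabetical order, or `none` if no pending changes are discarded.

Initial committed: {a=20, d=10, e=15}
Op 1: BEGIN: in_txn=True, pending={}
Op 2: ROLLBACK: discarded pending []; in_txn=False
Op 3: UPDATE e=8 (auto-commit; committed e=8)
Op 4: BEGIN: in_txn=True, pending={}
Op 5: ROLLBACK: discarded pending []; in_txn=False
Op 6: BEGIN: in_txn=True, pending={}
Op 7: UPDATE d=13 (pending; pending now {d=13})
Op 8: ROLLBACK: discarded pending ['d']; in_txn=False
Op 9: BEGIN: in_txn=True, pending={}
ROLLBACK at op 8 discards: ['d']

Answer: d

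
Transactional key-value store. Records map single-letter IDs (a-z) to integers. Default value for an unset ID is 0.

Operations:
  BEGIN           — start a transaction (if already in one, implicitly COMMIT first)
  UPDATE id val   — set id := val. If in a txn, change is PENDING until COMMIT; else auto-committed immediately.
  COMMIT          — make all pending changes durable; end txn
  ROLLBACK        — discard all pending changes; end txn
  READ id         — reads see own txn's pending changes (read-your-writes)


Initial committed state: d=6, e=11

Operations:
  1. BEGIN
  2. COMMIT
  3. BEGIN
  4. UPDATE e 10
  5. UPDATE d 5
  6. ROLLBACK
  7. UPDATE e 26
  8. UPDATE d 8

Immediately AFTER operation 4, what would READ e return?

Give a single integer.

Initial committed: {d=6, e=11}
Op 1: BEGIN: in_txn=True, pending={}
Op 2: COMMIT: merged [] into committed; committed now {d=6, e=11}
Op 3: BEGIN: in_txn=True, pending={}
Op 4: UPDATE e=10 (pending; pending now {e=10})
After op 4: visible(e) = 10 (pending={e=10}, committed={d=6, e=11})

Answer: 10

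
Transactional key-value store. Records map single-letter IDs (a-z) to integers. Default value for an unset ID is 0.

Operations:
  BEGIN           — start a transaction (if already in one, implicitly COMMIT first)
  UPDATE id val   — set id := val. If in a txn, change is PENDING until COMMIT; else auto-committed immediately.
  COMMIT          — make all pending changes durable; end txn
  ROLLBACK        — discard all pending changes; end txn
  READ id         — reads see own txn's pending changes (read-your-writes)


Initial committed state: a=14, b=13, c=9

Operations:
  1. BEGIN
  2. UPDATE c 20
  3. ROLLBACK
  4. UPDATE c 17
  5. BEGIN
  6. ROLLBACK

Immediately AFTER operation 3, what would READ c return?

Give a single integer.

Initial committed: {a=14, b=13, c=9}
Op 1: BEGIN: in_txn=True, pending={}
Op 2: UPDATE c=20 (pending; pending now {c=20})
Op 3: ROLLBACK: discarded pending ['c']; in_txn=False
After op 3: visible(c) = 9 (pending={}, committed={a=14, b=13, c=9})

Answer: 9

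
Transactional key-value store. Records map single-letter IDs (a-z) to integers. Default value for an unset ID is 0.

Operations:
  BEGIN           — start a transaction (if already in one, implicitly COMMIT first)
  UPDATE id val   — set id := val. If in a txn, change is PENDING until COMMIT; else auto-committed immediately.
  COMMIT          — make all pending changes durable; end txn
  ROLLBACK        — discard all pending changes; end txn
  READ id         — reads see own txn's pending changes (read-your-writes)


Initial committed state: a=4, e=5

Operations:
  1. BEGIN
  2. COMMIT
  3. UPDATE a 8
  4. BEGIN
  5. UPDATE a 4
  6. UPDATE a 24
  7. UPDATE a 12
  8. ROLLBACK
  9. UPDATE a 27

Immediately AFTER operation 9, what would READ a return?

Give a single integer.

Answer: 27

Derivation:
Initial committed: {a=4, e=5}
Op 1: BEGIN: in_txn=True, pending={}
Op 2: COMMIT: merged [] into committed; committed now {a=4, e=5}
Op 3: UPDATE a=8 (auto-commit; committed a=8)
Op 4: BEGIN: in_txn=True, pending={}
Op 5: UPDATE a=4 (pending; pending now {a=4})
Op 6: UPDATE a=24 (pending; pending now {a=24})
Op 7: UPDATE a=12 (pending; pending now {a=12})
Op 8: ROLLBACK: discarded pending ['a']; in_txn=False
Op 9: UPDATE a=27 (auto-commit; committed a=27)
After op 9: visible(a) = 27 (pending={}, committed={a=27, e=5})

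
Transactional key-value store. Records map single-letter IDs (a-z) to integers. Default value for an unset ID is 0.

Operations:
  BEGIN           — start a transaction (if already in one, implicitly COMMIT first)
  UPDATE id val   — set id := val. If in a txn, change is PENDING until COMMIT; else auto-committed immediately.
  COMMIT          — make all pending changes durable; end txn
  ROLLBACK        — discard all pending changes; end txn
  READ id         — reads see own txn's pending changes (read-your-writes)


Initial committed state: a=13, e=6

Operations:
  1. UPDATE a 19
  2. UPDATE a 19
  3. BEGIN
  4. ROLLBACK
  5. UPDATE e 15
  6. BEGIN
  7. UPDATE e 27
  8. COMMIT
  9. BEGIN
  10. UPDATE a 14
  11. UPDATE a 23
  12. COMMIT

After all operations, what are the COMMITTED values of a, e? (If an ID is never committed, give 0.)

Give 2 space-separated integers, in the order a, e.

Initial committed: {a=13, e=6}
Op 1: UPDATE a=19 (auto-commit; committed a=19)
Op 2: UPDATE a=19 (auto-commit; committed a=19)
Op 3: BEGIN: in_txn=True, pending={}
Op 4: ROLLBACK: discarded pending []; in_txn=False
Op 5: UPDATE e=15 (auto-commit; committed e=15)
Op 6: BEGIN: in_txn=True, pending={}
Op 7: UPDATE e=27 (pending; pending now {e=27})
Op 8: COMMIT: merged ['e'] into committed; committed now {a=19, e=27}
Op 9: BEGIN: in_txn=True, pending={}
Op 10: UPDATE a=14 (pending; pending now {a=14})
Op 11: UPDATE a=23 (pending; pending now {a=23})
Op 12: COMMIT: merged ['a'] into committed; committed now {a=23, e=27}
Final committed: {a=23, e=27}

Answer: 23 27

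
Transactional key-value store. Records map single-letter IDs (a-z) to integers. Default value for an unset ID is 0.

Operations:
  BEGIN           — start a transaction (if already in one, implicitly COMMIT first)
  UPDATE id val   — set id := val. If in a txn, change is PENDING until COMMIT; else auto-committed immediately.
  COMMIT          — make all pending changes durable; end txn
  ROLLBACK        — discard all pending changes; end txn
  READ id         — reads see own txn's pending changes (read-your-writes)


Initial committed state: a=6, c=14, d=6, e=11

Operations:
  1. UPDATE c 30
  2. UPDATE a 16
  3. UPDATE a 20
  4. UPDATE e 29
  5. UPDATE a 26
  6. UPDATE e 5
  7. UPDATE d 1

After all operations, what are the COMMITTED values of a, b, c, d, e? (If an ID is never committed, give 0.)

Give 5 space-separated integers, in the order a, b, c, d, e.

Answer: 26 0 30 1 5

Derivation:
Initial committed: {a=6, c=14, d=6, e=11}
Op 1: UPDATE c=30 (auto-commit; committed c=30)
Op 2: UPDATE a=16 (auto-commit; committed a=16)
Op 3: UPDATE a=20 (auto-commit; committed a=20)
Op 4: UPDATE e=29 (auto-commit; committed e=29)
Op 5: UPDATE a=26 (auto-commit; committed a=26)
Op 6: UPDATE e=5 (auto-commit; committed e=5)
Op 7: UPDATE d=1 (auto-commit; committed d=1)
Final committed: {a=26, c=30, d=1, e=5}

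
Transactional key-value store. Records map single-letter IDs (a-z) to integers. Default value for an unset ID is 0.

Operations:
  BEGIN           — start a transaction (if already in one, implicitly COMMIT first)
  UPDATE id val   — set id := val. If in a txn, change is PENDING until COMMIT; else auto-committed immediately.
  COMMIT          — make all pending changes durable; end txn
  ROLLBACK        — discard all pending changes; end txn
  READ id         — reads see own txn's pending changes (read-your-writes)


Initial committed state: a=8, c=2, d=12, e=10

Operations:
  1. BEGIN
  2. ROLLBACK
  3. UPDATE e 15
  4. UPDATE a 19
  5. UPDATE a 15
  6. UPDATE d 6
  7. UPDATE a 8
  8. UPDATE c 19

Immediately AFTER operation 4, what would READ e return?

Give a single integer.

Answer: 15

Derivation:
Initial committed: {a=8, c=2, d=12, e=10}
Op 1: BEGIN: in_txn=True, pending={}
Op 2: ROLLBACK: discarded pending []; in_txn=False
Op 3: UPDATE e=15 (auto-commit; committed e=15)
Op 4: UPDATE a=19 (auto-commit; committed a=19)
After op 4: visible(e) = 15 (pending={}, committed={a=19, c=2, d=12, e=15})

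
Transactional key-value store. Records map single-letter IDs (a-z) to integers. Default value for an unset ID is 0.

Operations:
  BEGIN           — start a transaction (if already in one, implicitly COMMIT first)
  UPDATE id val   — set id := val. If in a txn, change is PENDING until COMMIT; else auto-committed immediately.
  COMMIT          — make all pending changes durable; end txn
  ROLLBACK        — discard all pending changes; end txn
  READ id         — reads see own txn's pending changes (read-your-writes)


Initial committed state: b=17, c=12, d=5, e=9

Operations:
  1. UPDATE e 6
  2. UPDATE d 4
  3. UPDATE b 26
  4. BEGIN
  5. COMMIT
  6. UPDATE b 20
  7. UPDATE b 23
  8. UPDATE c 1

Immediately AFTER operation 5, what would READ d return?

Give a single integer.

Initial committed: {b=17, c=12, d=5, e=9}
Op 1: UPDATE e=6 (auto-commit; committed e=6)
Op 2: UPDATE d=4 (auto-commit; committed d=4)
Op 3: UPDATE b=26 (auto-commit; committed b=26)
Op 4: BEGIN: in_txn=True, pending={}
Op 5: COMMIT: merged [] into committed; committed now {b=26, c=12, d=4, e=6}
After op 5: visible(d) = 4 (pending={}, committed={b=26, c=12, d=4, e=6})

Answer: 4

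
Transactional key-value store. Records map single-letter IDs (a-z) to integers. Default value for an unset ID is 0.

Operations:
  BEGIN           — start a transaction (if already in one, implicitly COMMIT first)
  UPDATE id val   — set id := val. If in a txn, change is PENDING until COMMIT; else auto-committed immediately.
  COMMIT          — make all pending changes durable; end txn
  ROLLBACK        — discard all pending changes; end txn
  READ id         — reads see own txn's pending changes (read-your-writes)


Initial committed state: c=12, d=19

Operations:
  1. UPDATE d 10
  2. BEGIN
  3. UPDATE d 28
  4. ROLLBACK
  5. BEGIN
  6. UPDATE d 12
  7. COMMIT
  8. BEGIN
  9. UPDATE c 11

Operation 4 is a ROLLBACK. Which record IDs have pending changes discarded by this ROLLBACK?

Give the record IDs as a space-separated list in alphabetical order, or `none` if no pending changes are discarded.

Answer: d

Derivation:
Initial committed: {c=12, d=19}
Op 1: UPDATE d=10 (auto-commit; committed d=10)
Op 2: BEGIN: in_txn=True, pending={}
Op 3: UPDATE d=28 (pending; pending now {d=28})
Op 4: ROLLBACK: discarded pending ['d']; in_txn=False
Op 5: BEGIN: in_txn=True, pending={}
Op 6: UPDATE d=12 (pending; pending now {d=12})
Op 7: COMMIT: merged ['d'] into committed; committed now {c=12, d=12}
Op 8: BEGIN: in_txn=True, pending={}
Op 9: UPDATE c=11 (pending; pending now {c=11})
ROLLBACK at op 4 discards: ['d']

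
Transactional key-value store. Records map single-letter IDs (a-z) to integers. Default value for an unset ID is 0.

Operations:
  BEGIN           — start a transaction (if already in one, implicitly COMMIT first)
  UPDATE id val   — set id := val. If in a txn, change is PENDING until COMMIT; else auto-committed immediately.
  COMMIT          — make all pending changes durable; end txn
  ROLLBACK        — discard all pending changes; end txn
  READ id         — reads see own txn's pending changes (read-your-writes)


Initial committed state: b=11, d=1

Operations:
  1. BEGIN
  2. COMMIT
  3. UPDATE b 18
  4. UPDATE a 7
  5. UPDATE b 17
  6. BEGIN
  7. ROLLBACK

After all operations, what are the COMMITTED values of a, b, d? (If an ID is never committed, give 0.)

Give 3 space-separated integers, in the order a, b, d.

Answer: 7 17 1

Derivation:
Initial committed: {b=11, d=1}
Op 1: BEGIN: in_txn=True, pending={}
Op 2: COMMIT: merged [] into committed; committed now {b=11, d=1}
Op 3: UPDATE b=18 (auto-commit; committed b=18)
Op 4: UPDATE a=7 (auto-commit; committed a=7)
Op 5: UPDATE b=17 (auto-commit; committed b=17)
Op 6: BEGIN: in_txn=True, pending={}
Op 7: ROLLBACK: discarded pending []; in_txn=False
Final committed: {a=7, b=17, d=1}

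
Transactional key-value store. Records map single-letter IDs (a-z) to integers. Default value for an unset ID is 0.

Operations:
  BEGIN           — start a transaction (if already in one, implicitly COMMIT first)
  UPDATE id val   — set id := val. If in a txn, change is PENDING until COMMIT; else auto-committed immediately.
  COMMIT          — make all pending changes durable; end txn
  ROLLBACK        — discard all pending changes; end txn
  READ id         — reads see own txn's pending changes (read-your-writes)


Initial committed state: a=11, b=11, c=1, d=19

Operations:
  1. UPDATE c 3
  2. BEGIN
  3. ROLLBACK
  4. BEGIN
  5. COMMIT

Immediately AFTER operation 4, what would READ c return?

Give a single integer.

Answer: 3

Derivation:
Initial committed: {a=11, b=11, c=1, d=19}
Op 1: UPDATE c=3 (auto-commit; committed c=3)
Op 2: BEGIN: in_txn=True, pending={}
Op 3: ROLLBACK: discarded pending []; in_txn=False
Op 4: BEGIN: in_txn=True, pending={}
After op 4: visible(c) = 3 (pending={}, committed={a=11, b=11, c=3, d=19})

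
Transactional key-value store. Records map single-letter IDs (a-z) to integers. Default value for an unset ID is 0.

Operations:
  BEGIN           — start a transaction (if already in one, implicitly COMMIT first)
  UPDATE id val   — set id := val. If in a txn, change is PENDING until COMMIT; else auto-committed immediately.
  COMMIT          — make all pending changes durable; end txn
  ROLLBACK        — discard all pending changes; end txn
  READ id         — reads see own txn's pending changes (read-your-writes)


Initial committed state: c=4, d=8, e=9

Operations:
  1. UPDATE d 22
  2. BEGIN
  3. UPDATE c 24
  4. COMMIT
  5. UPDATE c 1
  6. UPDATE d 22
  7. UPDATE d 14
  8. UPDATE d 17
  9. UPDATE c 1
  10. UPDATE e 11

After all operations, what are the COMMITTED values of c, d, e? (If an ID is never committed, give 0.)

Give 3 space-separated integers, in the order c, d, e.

Initial committed: {c=4, d=8, e=9}
Op 1: UPDATE d=22 (auto-commit; committed d=22)
Op 2: BEGIN: in_txn=True, pending={}
Op 3: UPDATE c=24 (pending; pending now {c=24})
Op 4: COMMIT: merged ['c'] into committed; committed now {c=24, d=22, e=9}
Op 5: UPDATE c=1 (auto-commit; committed c=1)
Op 6: UPDATE d=22 (auto-commit; committed d=22)
Op 7: UPDATE d=14 (auto-commit; committed d=14)
Op 8: UPDATE d=17 (auto-commit; committed d=17)
Op 9: UPDATE c=1 (auto-commit; committed c=1)
Op 10: UPDATE e=11 (auto-commit; committed e=11)
Final committed: {c=1, d=17, e=11}

Answer: 1 17 11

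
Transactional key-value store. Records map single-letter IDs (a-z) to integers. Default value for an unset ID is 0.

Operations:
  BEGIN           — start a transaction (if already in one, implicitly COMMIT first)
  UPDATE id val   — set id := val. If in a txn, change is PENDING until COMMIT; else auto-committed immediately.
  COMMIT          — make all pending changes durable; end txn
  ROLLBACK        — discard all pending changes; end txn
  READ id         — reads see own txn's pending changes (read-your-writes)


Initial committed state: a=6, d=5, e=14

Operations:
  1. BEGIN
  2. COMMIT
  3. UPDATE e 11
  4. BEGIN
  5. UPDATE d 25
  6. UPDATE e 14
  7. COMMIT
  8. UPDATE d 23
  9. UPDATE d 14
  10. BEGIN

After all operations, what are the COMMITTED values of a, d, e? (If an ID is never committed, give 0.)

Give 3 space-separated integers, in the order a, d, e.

Initial committed: {a=6, d=5, e=14}
Op 1: BEGIN: in_txn=True, pending={}
Op 2: COMMIT: merged [] into committed; committed now {a=6, d=5, e=14}
Op 3: UPDATE e=11 (auto-commit; committed e=11)
Op 4: BEGIN: in_txn=True, pending={}
Op 5: UPDATE d=25 (pending; pending now {d=25})
Op 6: UPDATE e=14 (pending; pending now {d=25, e=14})
Op 7: COMMIT: merged ['d', 'e'] into committed; committed now {a=6, d=25, e=14}
Op 8: UPDATE d=23 (auto-commit; committed d=23)
Op 9: UPDATE d=14 (auto-commit; committed d=14)
Op 10: BEGIN: in_txn=True, pending={}
Final committed: {a=6, d=14, e=14}

Answer: 6 14 14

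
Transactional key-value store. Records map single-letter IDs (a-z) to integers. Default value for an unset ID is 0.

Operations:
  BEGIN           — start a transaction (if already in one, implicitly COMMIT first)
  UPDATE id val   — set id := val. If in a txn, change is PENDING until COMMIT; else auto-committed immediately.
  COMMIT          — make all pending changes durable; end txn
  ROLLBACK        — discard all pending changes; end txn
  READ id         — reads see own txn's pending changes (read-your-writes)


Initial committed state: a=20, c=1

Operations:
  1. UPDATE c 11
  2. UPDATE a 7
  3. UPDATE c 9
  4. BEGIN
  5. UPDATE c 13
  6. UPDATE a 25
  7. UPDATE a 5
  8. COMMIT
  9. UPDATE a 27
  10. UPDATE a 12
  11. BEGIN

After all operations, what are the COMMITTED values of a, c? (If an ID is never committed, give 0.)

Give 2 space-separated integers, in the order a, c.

Initial committed: {a=20, c=1}
Op 1: UPDATE c=11 (auto-commit; committed c=11)
Op 2: UPDATE a=7 (auto-commit; committed a=7)
Op 3: UPDATE c=9 (auto-commit; committed c=9)
Op 4: BEGIN: in_txn=True, pending={}
Op 5: UPDATE c=13 (pending; pending now {c=13})
Op 6: UPDATE a=25 (pending; pending now {a=25, c=13})
Op 7: UPDATE a=5 (pending; pending now {a=5, c=13})
Op 8: COMMIT: merged ['a', 'c'] into committed; committed now {a=5, c=13}
Op 9: UPDATE a=27 (auto-commit; committed a=27)
Op 10: UPDATE a=12 (auto-commit; committed a=12)
Op 11: BEGIN: in_txn=True, pending={}
Final committed: {a=12, c=13}

Answer: 12 13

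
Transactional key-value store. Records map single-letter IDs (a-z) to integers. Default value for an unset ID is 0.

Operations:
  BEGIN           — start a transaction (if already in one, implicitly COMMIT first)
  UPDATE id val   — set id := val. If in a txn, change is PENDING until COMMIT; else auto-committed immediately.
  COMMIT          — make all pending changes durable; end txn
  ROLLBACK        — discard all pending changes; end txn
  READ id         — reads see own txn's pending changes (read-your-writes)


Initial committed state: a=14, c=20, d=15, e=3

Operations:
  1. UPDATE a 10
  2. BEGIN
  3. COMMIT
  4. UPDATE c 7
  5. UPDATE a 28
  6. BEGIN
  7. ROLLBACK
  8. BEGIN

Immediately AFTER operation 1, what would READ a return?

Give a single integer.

Answer: 10

Derivation:
Initial committed: {a=14, c=20, d=15, e=3}
Op 1: UPDATE a=10 (auto-commit; committed a=10)
After op 1: visible(a) = 10 (pending={}, committed={a=10, c=20, d=15, e=3})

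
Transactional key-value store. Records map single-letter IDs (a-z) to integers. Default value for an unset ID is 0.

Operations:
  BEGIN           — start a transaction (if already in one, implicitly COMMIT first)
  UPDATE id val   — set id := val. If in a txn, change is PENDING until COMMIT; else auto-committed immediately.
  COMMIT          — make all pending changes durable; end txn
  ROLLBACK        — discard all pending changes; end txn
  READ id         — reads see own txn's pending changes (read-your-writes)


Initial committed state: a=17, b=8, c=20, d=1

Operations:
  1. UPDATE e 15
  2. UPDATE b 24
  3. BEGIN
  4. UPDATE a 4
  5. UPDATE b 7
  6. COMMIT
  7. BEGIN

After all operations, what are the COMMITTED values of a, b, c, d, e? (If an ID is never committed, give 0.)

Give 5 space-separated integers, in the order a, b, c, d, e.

Answer: 4 7 20 1 15

Derivation:
Initial committed: {a=17, b=8, c=20, d=1}
Op 1: UPDATE e=15 (auto-commit; committed e=15)
Op 2: UPDATE b=24 (auto-commit; committed b=24)
Op 3: BEGIN: in_txn=True, pending={}
Op 4: UPDATE a=4 (pending; pending now {a=4})
Op 5: UPDATE b=7 (pending; pending now {a=4, b=7})
Op 6: COMMIT: merged ['a', 'b'] into committed; committed now {a=4, b=7, c=20, d=1, e=15}
Op 7: BEGIN: in_txn=True, pending={}
Final committed: {a=4, b=7, c=20, d=1, e=15}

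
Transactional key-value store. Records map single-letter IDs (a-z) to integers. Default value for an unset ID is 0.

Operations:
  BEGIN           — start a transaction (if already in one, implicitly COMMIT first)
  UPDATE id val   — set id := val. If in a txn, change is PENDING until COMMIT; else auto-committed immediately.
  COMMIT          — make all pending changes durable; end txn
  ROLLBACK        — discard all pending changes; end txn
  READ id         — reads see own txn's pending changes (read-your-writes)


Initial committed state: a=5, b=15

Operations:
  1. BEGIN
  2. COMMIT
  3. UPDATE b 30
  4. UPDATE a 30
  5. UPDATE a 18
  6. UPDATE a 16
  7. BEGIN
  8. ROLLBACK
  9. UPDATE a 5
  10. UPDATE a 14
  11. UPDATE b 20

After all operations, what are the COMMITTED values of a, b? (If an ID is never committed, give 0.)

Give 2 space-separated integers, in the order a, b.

Initial committed: {a=5, b=15}
Op 1: BEGIN: in_txn=True, pending={}
Op 2: COMMIT: merged [] into committed; committed now {a=5, b=15}
Op 3: UPDATE b=30 (auto-commit; committed b=30)
Op 4: UPDATE a=30 (auto-commit; committed a=30)
Op 5: UPDATE a=18 (auto-commit; committed a=18)
Op 6: UPDATE a=16 (auto-commit; committed a=16)
Op 7: BEGIN: in_txn=True, pending={}
Op 8: ROLLBACK: discarded pending []; in_txn=False
Op 9: UPDATE a=5 (auto-commit; committed a=5)
Op 10: UPDATE a=14 (auto-commit; committed a=14)
Op 11: UPDATE b=20 (auto-commit; committed b=20)
Final committed: {a=14, b=20}

Answer: 14 20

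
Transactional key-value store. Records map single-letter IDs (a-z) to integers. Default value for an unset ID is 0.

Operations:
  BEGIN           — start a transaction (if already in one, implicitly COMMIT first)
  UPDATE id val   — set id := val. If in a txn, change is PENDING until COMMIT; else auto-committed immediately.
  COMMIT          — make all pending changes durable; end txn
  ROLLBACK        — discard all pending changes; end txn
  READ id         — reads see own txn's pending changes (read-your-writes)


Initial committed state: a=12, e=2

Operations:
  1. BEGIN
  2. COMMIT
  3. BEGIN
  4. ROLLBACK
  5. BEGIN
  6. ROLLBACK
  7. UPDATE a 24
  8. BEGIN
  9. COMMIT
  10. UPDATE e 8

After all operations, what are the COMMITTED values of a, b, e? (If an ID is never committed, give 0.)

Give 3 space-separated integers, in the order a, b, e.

Answer: 24 0 8

Derivation:
Initial committed: {a=12, e=2}
Op 1: BEGIN: in_txn=True, pending={}
Op 2: COMMIT: merged [] into committed; committed now {a=12, e=2}
Op 3: BEGIN: in_txn=True, pending={}
Op 4: ROLLBACK: discarded pending []; in_txn=False
Op 5: BEGIN: in_txn=True, pending={}
Op 6: ROLLBACK: discarded pending []; in_txn=False
Op 7: UPDATE a=24 (auto-commit; committed a=24)
Op 8: BEGIN: in_txn=True, pending={}
Op 9: COMMIT: merged [] into committed; committed now {a=24, e=2}
Op 10: UPDATE e=8 (auto-commit; committed e=8)
Final committed: {a=24, e=8}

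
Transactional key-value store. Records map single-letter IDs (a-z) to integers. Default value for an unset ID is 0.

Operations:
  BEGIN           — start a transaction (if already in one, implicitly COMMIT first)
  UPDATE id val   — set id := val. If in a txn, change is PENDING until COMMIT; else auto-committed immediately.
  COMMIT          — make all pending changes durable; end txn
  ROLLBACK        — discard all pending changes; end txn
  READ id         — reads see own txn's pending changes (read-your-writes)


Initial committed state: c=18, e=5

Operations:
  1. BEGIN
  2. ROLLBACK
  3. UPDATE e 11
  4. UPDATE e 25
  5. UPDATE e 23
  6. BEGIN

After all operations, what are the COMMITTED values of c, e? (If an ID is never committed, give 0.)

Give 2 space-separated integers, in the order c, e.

Answer: 18 23

Derivation:
Initial committed: {c=18, e=5}
Op 1: BEGIN: in_txn=True, pending={}
Op 2: ROLLBACK: discarded pending []; in_txn=False
Op 3: UPDATE e=11 (auto-commit; committed e=11)
Op 4: UPDATE e=25 (auto-commit; committed e=25)
Op 5: UPDATE e=23 (auto-commit; committed e=23)
Op 6: BEGIN: in_txn=True, pending={}
Final committed: {c=18, e=23}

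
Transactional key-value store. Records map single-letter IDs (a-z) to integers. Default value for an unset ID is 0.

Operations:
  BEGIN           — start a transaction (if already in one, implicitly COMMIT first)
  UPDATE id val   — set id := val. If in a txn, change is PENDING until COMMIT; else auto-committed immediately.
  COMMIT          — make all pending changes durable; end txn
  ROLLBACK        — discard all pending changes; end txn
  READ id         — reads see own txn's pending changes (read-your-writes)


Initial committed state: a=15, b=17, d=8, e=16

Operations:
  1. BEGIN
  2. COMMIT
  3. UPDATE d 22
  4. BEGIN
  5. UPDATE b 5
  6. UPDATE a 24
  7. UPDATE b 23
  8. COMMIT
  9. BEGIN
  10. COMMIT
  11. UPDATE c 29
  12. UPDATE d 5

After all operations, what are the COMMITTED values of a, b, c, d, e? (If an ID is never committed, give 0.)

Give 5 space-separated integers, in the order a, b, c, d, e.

Answer: 24 23 29 5 16

Derivation:
Initial committed: {a=15, b=17, d=8, e=16}
Op 1: BEGIN: in_txn=True, pending={}
Op 2: COMMIT: merged [] into committed; committed now {a=15, b=17, d=8, e=16}
Op 3: UPDATE d=22 (auto-commit; committed d=22)
Op 4: BEGIN: in_txn=True, pending={}
Op 5: UPDATE b=5 (pending; pending now {b=5})
Op 6: UPDATE a=24 (pending; pending now {a=24, b=5})
Op 7: UPDATE b=23 (pending; pending now {a=24, b=23})
Op 8: COMMIT: merged ['a', 'b'] into committed; committed now {a=24, b=23, d=22, e=16}
Op 9: BEGIN: in_txn=True, pending={}
Op 10: COMMIT: merged [] into committed; committed now {a=24, b=23, d=22, e=16}
Op 11: UPDATE c=29 (auto-commit; committed c=29)
Op 12: UPDATE d=5 (auto-commit; committed d=5)
Final committed: {a=24, b=23, c=29, d=5, e=16}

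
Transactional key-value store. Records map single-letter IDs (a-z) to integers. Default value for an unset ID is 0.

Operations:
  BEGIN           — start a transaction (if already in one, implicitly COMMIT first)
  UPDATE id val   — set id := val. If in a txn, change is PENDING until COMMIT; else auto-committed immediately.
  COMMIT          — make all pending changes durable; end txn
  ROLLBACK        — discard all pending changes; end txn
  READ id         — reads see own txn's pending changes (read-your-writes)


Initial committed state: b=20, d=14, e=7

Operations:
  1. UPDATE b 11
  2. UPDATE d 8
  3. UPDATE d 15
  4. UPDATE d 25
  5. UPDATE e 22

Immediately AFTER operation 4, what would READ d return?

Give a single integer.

Initial committed: {b=20, d=14, e=7}
Op 1: UPDATE b=11 (auto-commit; committed b=11)
Op 2: UPDATE d=8 (auto-commit; committed d=8)
Op 3: UPDATE d=15 (auto-commit; committed d=15)
Op 4: UPDATE d=25 (auto-commit; committed d=25)
After op 4: visible(d) = 25 (pending={}, committed={b=11, d=25, e=7})

Answer: 25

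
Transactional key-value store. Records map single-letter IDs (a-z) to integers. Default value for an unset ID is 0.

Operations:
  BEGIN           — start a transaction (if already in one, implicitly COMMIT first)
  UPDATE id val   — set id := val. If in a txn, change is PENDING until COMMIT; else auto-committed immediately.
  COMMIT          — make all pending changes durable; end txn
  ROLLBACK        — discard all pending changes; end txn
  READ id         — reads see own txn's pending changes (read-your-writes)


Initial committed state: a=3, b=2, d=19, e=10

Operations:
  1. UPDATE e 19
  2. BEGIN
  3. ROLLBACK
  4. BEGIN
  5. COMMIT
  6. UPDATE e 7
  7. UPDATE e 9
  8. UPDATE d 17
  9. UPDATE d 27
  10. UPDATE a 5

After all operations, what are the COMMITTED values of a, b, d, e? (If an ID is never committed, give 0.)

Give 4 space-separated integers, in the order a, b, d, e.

Answer: 5 2 27 9

Derivation:
Initial committed: {a=3, b=2, d=19, e=10}
Op 1: UPDATE e=19 (auto-commit; committed e=19)
Op 2: BEGIN: in_txn=True, pending={}
Op 3: ROLLBACK: discarded pending []; in_txn=False
Op 4: BEGIN: in_txn=True, pending={}
Op 5: COMMIT: merged [] into committed; committed now {a=3, b=2, d=19, e=19}
Op 6: UPDATE e=7 (auto-commit; committed e=7)
Op 7: UPDATE e=9 (auto-commit; committed e=9)
Op 8: UPDATE d=17 (auto-commit; committed d=17)
Op 9: UPDATE d=27 (auto-commit; committed d=27)
Op 10: UPDATE a=5 (auto-commit; committed a=5)
Final committed: {a=5, b=2, d=27, e=9}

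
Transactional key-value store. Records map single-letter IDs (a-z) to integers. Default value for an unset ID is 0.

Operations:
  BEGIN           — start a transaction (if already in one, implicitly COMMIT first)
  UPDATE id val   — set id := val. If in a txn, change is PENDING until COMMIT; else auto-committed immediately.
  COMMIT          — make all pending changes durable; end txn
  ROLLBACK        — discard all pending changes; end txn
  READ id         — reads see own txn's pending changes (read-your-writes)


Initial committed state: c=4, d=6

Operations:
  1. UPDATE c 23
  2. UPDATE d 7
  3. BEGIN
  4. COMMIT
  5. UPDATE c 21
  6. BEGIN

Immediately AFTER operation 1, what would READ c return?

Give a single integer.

Answer: 23

Derivation:
Initial committed: {c=4, d=6}
Op 1: UPDATE c=23 (auto-commit; committed c=23)
After op 1: visible(c) = 23 (pending={}, committed={c=23, d=6})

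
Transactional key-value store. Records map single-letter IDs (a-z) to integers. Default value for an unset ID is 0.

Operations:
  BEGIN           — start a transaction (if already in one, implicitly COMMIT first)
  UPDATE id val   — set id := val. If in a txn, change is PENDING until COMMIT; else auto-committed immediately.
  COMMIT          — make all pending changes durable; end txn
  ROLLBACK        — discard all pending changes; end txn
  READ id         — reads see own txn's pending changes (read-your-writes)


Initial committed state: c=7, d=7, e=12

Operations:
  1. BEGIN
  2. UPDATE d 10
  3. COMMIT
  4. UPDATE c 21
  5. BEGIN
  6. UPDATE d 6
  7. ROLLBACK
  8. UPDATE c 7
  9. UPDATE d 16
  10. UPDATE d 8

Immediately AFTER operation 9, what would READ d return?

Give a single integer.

Answer: 16

Derivation:
Initial committed: {c=7, d=7, e=12}
Op 1: BEGIN: in_txn=True, pending={}
Op 2: UPDATE d=10 (pending; pending now {d=10})
Op 3: COMMIT: merged ['d'] into committed; committed now {c=7, d=10, e=12}
Op 4: UPDATE c=21 (auto-commit; committed c=21)
Op 5: BEGIN: in_txn=True, pending={}
Op 6: UPDATE d=6 (pending; pending now {d=6})
Op 7: ROLLBACK: discarded pending ['d']; in_txn=False
Op 8: UPDATE c=7 (auto-commit; committed c=7)
Op 9: UPDATE d=16 (auto-commit; committed d=16)
After op 9: visible(d) = 16 (pending={}, committed={c=7, d=16, e=12})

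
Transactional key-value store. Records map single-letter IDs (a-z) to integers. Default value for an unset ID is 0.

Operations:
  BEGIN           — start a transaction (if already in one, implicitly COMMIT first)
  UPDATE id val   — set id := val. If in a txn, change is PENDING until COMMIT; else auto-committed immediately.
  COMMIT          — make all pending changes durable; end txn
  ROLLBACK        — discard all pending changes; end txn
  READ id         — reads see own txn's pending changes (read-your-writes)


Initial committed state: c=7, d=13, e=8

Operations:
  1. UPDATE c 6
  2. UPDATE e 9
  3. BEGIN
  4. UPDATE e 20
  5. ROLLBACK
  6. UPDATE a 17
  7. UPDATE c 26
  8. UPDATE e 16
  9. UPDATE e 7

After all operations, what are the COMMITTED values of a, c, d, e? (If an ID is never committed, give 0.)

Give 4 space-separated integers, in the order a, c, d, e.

Answer: 17 26 13 7

Derivation:
Initial committed: {c=7, d=13, e=8}
Op 1: UPDATE c=6 (auto-commit; committed c=6)
Op 2: UPDATE e=9 (auto-commit; committed e=9)
Op 3: BEGIN: in_txn=True, pending={}
Op 4: UPDATE e=20 (pending; pending now {e=20})
Op 5: ROLLBACK: discarded pending ['e']; in_txn=False
Op 6: UPDATE a=17 (auto-commit; committed a=17)
Op 7: UPDATE c=26 (auto-commit; committed c=26)
Op 8: UPDATE e=16 (auto-commit; committed e=16)
Op 9: UPDATE e=7 (auto-commit; committed e=7)
Final committed: {a=17, c=26, d=13, e=7}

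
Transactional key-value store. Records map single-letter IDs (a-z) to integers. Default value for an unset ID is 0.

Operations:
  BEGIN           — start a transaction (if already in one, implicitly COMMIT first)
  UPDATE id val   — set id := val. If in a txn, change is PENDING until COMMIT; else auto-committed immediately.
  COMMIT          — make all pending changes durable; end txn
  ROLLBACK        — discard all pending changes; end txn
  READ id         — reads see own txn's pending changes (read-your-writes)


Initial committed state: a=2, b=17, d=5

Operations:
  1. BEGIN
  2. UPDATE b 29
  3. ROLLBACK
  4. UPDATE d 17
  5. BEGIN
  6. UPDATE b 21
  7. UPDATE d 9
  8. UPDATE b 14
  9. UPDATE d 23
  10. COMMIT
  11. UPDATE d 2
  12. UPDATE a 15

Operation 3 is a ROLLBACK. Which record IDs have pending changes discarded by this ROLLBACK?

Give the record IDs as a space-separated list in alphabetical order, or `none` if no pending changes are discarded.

Initial committed: {a=2, b=17, d=5}
Op 1: BEGIN: in_txn=True, pending={}
Op 2: UPDATE b=29 (pending; pending now {b=29})
Op 3: ROLLBACK: discarded pending ['b']; in_txn=False
Op 4: UPDATE d=17 (auto-commit; committed d=17)
Op 5: BEGIN: in_txn=True, pending={}
Op 6: UPDATE b=21 (pending; pending now {b=21})
Op 7: UPDATE d=9 (pending; pending now {b=21, d=9})
Op 8: UPDATE b=14 (pending; pending now {b=14, d=9})
Op 9: UPDATE d=23 (pending; pending now {b=14, d=23})
Op 10: COMMIT: merged ['b', 'd'] into committed; committed now {a=2, b=14, d=23}
Op 11: UPDATE d=2 (auto-commit; committed d=2)
Op 12: UPDATE a=15 (auto-commit; committed a=15)
ROLLBACK at op 3 discards: ['b']

Answer: b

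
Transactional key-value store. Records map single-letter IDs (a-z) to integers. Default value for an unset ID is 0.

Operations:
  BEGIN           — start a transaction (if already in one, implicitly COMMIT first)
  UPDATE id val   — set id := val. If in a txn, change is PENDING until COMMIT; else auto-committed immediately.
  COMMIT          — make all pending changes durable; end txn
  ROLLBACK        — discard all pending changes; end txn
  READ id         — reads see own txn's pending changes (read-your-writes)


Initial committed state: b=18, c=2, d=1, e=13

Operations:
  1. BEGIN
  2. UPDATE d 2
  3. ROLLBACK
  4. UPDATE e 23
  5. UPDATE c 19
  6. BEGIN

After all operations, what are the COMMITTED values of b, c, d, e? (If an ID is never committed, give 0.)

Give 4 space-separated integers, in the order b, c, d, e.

Initial committed: {b=18, c=2, d=1, e=13}
Op 1: BEGIN: in_txn=True, pending={}
Op 2: UPDATE d=2 (pending; pending now {d=2})
Op 3: ROLLBACK: discarded pending ['d']; in_txn=False
Op 4: UPDATE e=23 (auto-commit; committed e=23)
Op 5: UPDATE c=19 (auto-commit; committed c=19)
Op 6: BEGIN: in_txn=True, pending={}
Final committed: {b=18, c=19, d=1, e=23}

Answer: 18 19 1 23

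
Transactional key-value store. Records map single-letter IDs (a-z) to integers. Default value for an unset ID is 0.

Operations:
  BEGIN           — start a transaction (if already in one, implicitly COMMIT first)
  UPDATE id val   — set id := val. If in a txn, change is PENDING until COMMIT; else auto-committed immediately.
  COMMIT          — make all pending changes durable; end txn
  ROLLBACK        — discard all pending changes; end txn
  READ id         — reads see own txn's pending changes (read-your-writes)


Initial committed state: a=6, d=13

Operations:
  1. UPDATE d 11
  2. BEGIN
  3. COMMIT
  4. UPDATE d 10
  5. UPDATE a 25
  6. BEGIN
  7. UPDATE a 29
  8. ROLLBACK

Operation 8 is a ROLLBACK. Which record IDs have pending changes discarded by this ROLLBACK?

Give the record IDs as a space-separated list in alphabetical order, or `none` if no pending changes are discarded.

Initial committed: {a=6, d=13}
Op 1: UPDATE d=11 (auto-commit; committed d=11)
Op 2: BEGIN: in_txn=True, pending={}
Op 3: COMMIT: merged [] into committed; committed now {a=6, d=11}
Op 4: UPDATE d=10 (auto-commit; committed d=10)
Op 5: UPDATE a=25 (auto-commit; committed a=25)
Op 6: BEGIN: in_txn=True, pending={}
Op 7: UPDATE a=29 (pending; pending now {a=29})
Op 8: ROLLBACK: discarded pending ['a']; in_txn=False
ROLLBACK at op 8 discards: ['a']

Answer: a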